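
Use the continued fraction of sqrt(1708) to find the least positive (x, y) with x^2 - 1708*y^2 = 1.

(x, y) = (7687, 186)

First expand sqrt(1708) as a continued fraction. With x_i = (sqrt(1708) + m_i)/d_i and (m_0, d_0) = (0, 1): a_0 = floor(sqrt(1708)) = 41, since 41^2 = 1681 <= 1708 < 1764 = 42^2.
Iterate m_{i+1} = d_i*a_i - m_i, d_{i+1} = (1708 - m_{i+1}^2)/d_i, a_{i+1} = floor((a_0 + m_{i+1})/d_{i+1}):
  m_1 = 1*41 - 0 = 41, d_1 = (1708 - 41^2)/1 = 27/1 = 27, a_1 = floor((41 + 41)/27) = 3.
  m_2 = 27*3 - 41 = 40, d_2 = (1708 - 40^2)/27 = 108/27 = 4, a_2 = floor((41 + 40)/4) = 20.
  m_3 = 4*20 - 40 = 40, d_3 = (1708 - 40^2)/4 = 108/4 = 27, a_3 = floor((41 + 40)/27) = 3.
  m_4 = 27*3 - 40 = 41, d_4 = (1708 - 41^2)/27 = 27/27 = 1, a_4 = floor((41 + 41)/1) = 82.
  m_5 = 1*82 - 41 = 41, d_5 = (1708 - 41^2)/1 = 27/1 = 27: (m_5, d_5) = (m_1, d_1) = (41, 27), so from here the quotients repeat a_1, ..., a_4; the period length is 4.
So sqrt(1708) = [41; (3, 20, 3, 82)] with period length k = 4.
k is even, so the fundamental solution of x^2 - 1708y^2 = 1 is (p_{k-1}, q_{k-1}) = (p_3, q_3); compute convergents through index 3.
Convergents (p_i = a_i*p_{i-1} + p_{i-2}, q_i = a_i*q_{i-1} + q_{i-2} with p_{-2}=0, p_{-1}=1, q_{-2}=1, q_{-1}=0):
  i=0: a_0=41, p_0 = 41*1 + 0 = 41, q_0 = 41*0 + 1 = 1.
  i=1: a_1=3, p_1 = 3*41 + 1 = 124, q_1 = 3*1 + 0 = 3.
  i=2: a_2=20, p_2 = 20*124 + 41 = 2521, q_2 = 20*3 + 1 = 61.
  i=3: a_3=3, p_3 = 3*2521 + 124 = 7687, q_3 = 3*61 + 3 = 186.
Check: 7687^2 - 1708*186^2 = 59089969 - 59089968 = 1, so (x, y) = (7687, 186) solves the equation, and by the theorem it is the least positive solution.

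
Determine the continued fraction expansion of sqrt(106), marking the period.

Write x_i = (sqrt(106) + m_i)/d_i with (m_0, d_0) = (0, 1). a_0 = floor(sqrt(106)) = 10, since 10^2 = 100 <= 106 < 121 = 11^2.
Iterate m_{i+1} = d_i*a_i - m_i, d_{i+1} = (106 - m_{i+1}^2)/d_i, a_{i+1} = floor((a_0 + m_{i+1})/d_{i+1}):
  m_1 = 1*10 - 0 = 10, d_1 = (106 - 10^2)/1 = 6/1 = 6, a_1 = floor((10 + 10)/6) = 3.
  m_2 = 6*3 - 10 = 8, d_2 = (106 - 8^2)/6 = 42/6 = 7, a_2 = floor((10 + 8)/7) = 2.
  m_3 = 7*2 - 8 = 6, d_3 = (106 - 6^2)/7 = 70/7 = 10, a_3 = floor((10 + 6)/10) = 1.
  m_4 = 10*1 - 6 = 4, d_4 = (106 - 4^2)/10 = 90/10 = 9, a_4 = floor((10 + 4)/9) = 1.
  m_5 = 9*1 - 4 = 5, d_5 = (106 - 5^2)/9 = 81/9 = 9, a_5 = floor((10 + 5)/9) = 1.
  m_6 = 9*1 - 5 = 4, d_6 = (106 - 4^2)/9 = 90/9 = 10, a_6 = floor((10 + 4)/10) = 1.
  m_7 = 10*1 - 4 = 6, d_7 = (106 - 6^2)/10 = 70/10 = 7, a_7 = floor((10 + 6)/7) = 2.
  m_8 = 7*2 - 6 = 8, d_8 = (106 - 8^2)/7 = 42/7 = 6, a_8 = floor((10 + 8)/6) = 3.
  m_9 = 6*3 - 8 = 10, d_9 = (106 - 10^2)/6 = 6/6 = 1, a_9 = floor((10 + 10)/1) = 20.
  m_10 = 1*20 - 10 = 10, d_10 = (106 - 10^2)/1 = 6/1 = 6: (m_10, d_10) = (m_1, d_1) = (10, 6), so from here the quotients repeat a_1, ..., a_9; the period length is 9.
Hence the expansion of sqrt(106) is a_0 = 10 followed by the repeating block 3, 2, 1, 1, 1, 1, 2, 3, 20 (period 9).

[10; (3, 2, 1, 1, 1, 1, 2, 3, 20)]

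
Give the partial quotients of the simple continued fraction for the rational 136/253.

Run the Euclidean algorithm on 136 and 253; the successive quotients are the partial quotients a_0, a_1, ... (each step inverts the fractional part left over by the previous one):
  136 = 0*253 + 136, so a_0 = 0.
  253 = 1*136 + 117, so a_1 = 1.
  136 = 1*117 + 19, so a_2 = 1.
  117 = 6*19 + 3, so a_3 = 6.
  19 = 6*3 + 1, so a_4 = 6.
  3 = 3*1 + 0, so a_5 = 3.
The remainder reaches 0 after 6 divisions, so the expansion has 6 partial quotients, read off in order.

[0; 1, 1, 6, 6, 3]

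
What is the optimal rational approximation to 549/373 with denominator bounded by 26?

Expand x = 549/373 as a continued fraction with the Euclidean algorithm:
  549 = 1*373 + 176, so a_0 = 1.
  373 = 2*176 + 21, so a_1 = 2.
  176 = 8*21 + 8, so a_2 = 8.
  21 = 2*8 + 5, so a_3 = 2.
  8 = 1*5 + 3, so a_4 = 1.
  5 = 1*3 + 2, so a_5 = 1.
  3 = 1*2 + 1, so a_6 = 1.
  2 = 2*1 + 0, so a_7 = 2.
so x = [1; 2, 8, 2, 1, 1, 1, 2].
Convergents (p_i = a_i*p_{i-1} + p_{i-2}, q_i = a_i*q_{i-1} + q_{i-2} with p_{-2}=0, p_{-1}=1, q_{-2}=1, q_{-1}=0), until the denominator exceeds 26:
  i=0: a_0=1, p_0 = 1*1 + 0 = 1, q_0 = 1*0 + 1 = 1.
  i=1: a_1=2, p_1 = 2*1 + 1 = 3, q_1 = 2*1 + 0 = 2.
  i=2: a_2=8, p_2 = 8*3 + 1 = 25, q_2 = 8*2 + 1 = 17.
  i=3: a_3=2, p_3 = 2*25 + 3 = 53, q_3 = 2*17 + 2 = 36.
q_3 = 36 > 26, so the last convergent with denominator <= 26 is p_2/q_2 = 25/17.
The closest fraction with denominator <= 26 is either p_2/q_2 or the intermediate fraction (k*p_2 + p_1)/(k*q_2 + q_1) with the largest k >= 1 whose denominator stays <= 26; these approach x as k grows, and every other convergent or intermediate fraction in range is farther away.
Largest k: floor((26 - q_1)/q_2) = floor((26 - 2)/17) = 1.
That gives (1*25 + 3)/(1*17 + 2) = 28/19.
Compare the errors: |x - 25/17| = |549*17 - 25*373|/(373*17) = 8/6341, and |x - 28/19| = |549*19 - 28*373|/(373*19) = 13/7087.
Cross-multiplying, 8*7087 = 56696 < 82433 = 13*6341, so 8/6341 is smaller: the convergent 25/17 is closer to x than 28/19.

25/17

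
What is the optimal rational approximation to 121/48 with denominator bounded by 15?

Expand x = 121/48 as a continued fraction with the Euclidean algorithm:
  121 = 2*48 + 25, so a_0 = 2.
  48 = 1*25 + 23, so a_1 = 1.
  25 = 1*23 + 2, so a_2 = 1.
  23 = 11*2 + 1, so a_3 = 11.
  2 = 2*1 + 0, so a_4 = 2.
so x = [2; 1, 1, 11, 2].
Convergents (p_i = a_i*p_{i-1} + p_{i-2}, q_i = a_i*q_{i-1} + q_{i-2} with p_{-2}=0, p_{-1}=1, q_{-2}=1, q_{-1}=0), until the denominator exceeds 15:
  i=0: a_0=2, p_0 = 2*1 + 0 = 2, q_0 = 2*0 + 1 = 1.
  i=1: a_1=1, p_1 = 1*2 + 1 = 3, q_1 = 1*1 + 0 = 1.
  i=2: a_2=1, p_2 = 1*3 + 2 = 5, q_2 = 1*1 + 1 = 2.
  i=3: a_3=11, p_3 = 11*5 + 3 = 58, q_3 = 11*2 + 1 = 23.
q_3 = 23 > 15, so the last convergent with denominator <= 15 is p_2/q_2 = 5/2.
The closest fraction with denominator <= 15 is either p_2/q_2 or the intermediate fraction (k*p_2 + p_1)/(k*q_2 + q_1) with the largest k >= 1 whose denominator stays <= 15; these approach x as k grows, and every other convergent or intermediate fraction in range is farther away.
Largest k: floor((15 - q_1)/q_2) = floor((15 - 1)/2) = 7.
That gives (7*5 + 3)/(7*2 + 1) = 38/15.
Compare the errors: |x - 5/2| = |121*2 - 5*48|/(48*2) = 2/96, and |x - 38/15| = |121*15 - 38*48|/(48*15) = 9/720.
Cross-multiplying, 9*96 = 864 < 1440 = 2*720, so 9/720 is smaller: the intermediate fraction 38/15 is closer to x than 5/2.

38/15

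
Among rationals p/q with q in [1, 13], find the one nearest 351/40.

Expand x = 351/40 as a continued fraction with the Euclidean algorithm:
  351 = 8*40 + 31, so a_0 = 8.
  40 = 1*31 + 9, so a_1 = 1.
  31 = 3*9 + 4, so a_2 = 3.
  9 = 2*4 + 1, so a_3 = 2.
  4 = 4*1 + 0, so a_4 = 4.
so x = [8; 1, 3, 2, 4].
Convergents (p_i = a_i*p_{i-1} + p_{i-2}, q_i = a_i*q_{i-1} + q_{i-2} with p_{-2}=0, p_{-1}=1, q_{-2}=1, q_{-1}=0), until the denominator exceeds 13:
  i=0: a_0=8, p_0 = 8*1 + 0 = 8, q_0 = 8*0 + 1 = 1.
  i=1: a_1=1, p_1 = 1*8 + 1 = 9, q_1 = 1*1 + 0 = 1.
  i=2: a_2=3, p_2 = 3*9 + 8 = 35, q_2 = 3*1 + 1 = 4.
  i=3: a_3=2, p_3 = 2*35 + 9 = 79, q_3 = 2*4 + 1 = 9.
  i=4: a_4=4, p_4 = 4*79 + 35 = 351, q_4 = 4*9 + 4 = 40.
q_4 = 40 > 13, so the last convergent with denominator <= 13 is p_3/q_3 = 79/9.
The closest fraction with denominator <= 13 is either p_3/q_3 or the intermediate fraction (k*p_3 + p_2)/(k*q_3 + q_2) with the largest k >= 1 whose denominator stays <= 13; these approach x as k grows, and every other convergent or intermediate fraction in range is farther away.
Largest k: floor((13 - q_2)/q_3) = floor((13 - 4)/9) = 1.
That gives (1*79 + 35)/(1*9 + 4) = 114/13.
Compare the errors: |x - 79/9| = |351*9 - 79*40|/(40*9) = 1/360, and |x - 114/13| = |351*13 - 114*40|/(40*13) = 3/520.
Cross-multiplying, 1*520 = 520 < 1080 = 3*360, so 1/360 is smaller: the convergent 79/9 is closer to x than 114/13.

79/9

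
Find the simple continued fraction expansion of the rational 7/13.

[0; 1, 1, 6]

Run the Euclidean algorithm on 7 and 13; the successive quotients are the partial quotients a_0, a_1, ... (each step inverts the fractional part left over by the previous one):
  7 = 0*13 + 7, so a_0 = 0.
  13 = 1*7 + 6, so a_1 = 1.
  7 = 1*6 + 1, so a_2 = 1.
  6 = 6*1 + 0, so a_3 = 6.
The remainder reaches 0 after 4 divisions, so the expansion has 4 partial quotients, read off in order.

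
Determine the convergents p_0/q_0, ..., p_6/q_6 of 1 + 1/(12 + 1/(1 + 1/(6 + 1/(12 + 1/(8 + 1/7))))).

1/1, 13/12, 14/13, 97/90, 1178/1093, 9521/8834, 67825/62931

Using the convergent recurrence p_i = a_i*p_{i-1} + p_{i-2}, q_i = a_i*q_{i-1} + q_{i-2} with p_{-2}=0, p_{-1}=1, q_{-2}=1, q_{-1}=0:
  i=0: a_0=1, p_0 = 1*1 + 0 = 1, q_0 = 1*0 + 1 = 1.
  i=1: a_1=12, p_1 = 12*1 + 1 = 13, q_1 = 12*1 + 0 = 12.
  i=2: a_2=1, p_2 = 1*13 + 1 = 14, q_2 = 1*12 + 1 = 13.
  i=3: a_3=6, p_3 = 6*14 + 13 = 97, q_3 = 6*13 + 12 = 90.
  i=4: a_4=12, p_4 = 12*97 + 14 = 1178, q_4 = 12*90 + 13 = 1093.
  i=5: a_5=8, p_5 = 8*1178 + 97 = 9521, q_5 = 8*1093 + 90 = 8834.
  i=6: a_6=7, p_6 = 7*9521 + 1178 = 67825, q_6 = 7*8834 + 1093 = 62931.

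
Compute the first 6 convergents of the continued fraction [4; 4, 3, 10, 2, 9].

4/1, 17/4, 55/13, 567/134, 1189/281, 11268/2663

Using the convergent recurrence p_i = a_i*p_{i-1} + p_{i-2}, q_i = a_i*q_{i-1} + q_{i-2} with p_{-2}=0, p_{-1}=1, q_{-2}=1, q_{-1}=0:
  i=0: a_0=4, p_0 = 4*1 + 0 = 4, q_0 = 4*0 + 1 = 1.
  i=1: a_1=4, p_1 = 4*4 + 1 = 17, q_1 = 4*1 + 0 = 4.
  i=2: a_2=3, p_2 = 3*17 + 4 = 55, q_2 = 3*4 + 1 = 13.
  i=3: a_3=10, p_3 = 10*55 + 17 = 567, q_3 = 10*13 + 4 = 134.
  i=4: a_4=2, p_4 = 2*567 + 55 = 1189, q_4 = 2*134 + 13 = 281.
  i=5: a_5=9, p_5 = 9*1189 + 567 = 11268, q_5 = 9*281 + 134 = 2663.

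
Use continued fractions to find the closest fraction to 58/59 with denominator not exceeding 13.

Expand x = 58/59 as a continued fraction with the Euclidean algorithm:
  58 = 0*59 + 58, so a_0 = 0.
  59 = 1*58 + 1, so a_1 = 1.
  58 = 58*1 + 0, so a_2 = 58.
so x = [0; 1, 58].
Convergents (p_i = a_i*p_{i-1} + p_{i-2}, q_i = a_i*q_{i-1} + q_{i-2} with p_{-2}=0, p_{-1}=1, q_{-2}=1, q_{-1}=0), until the denominator exceeds 13:
  i=0: a_0=0, p_0 = 0*1 + 0 = 0, q_0 = 0*0 + 1 = 1.
  i=1: a_1=1, p_1 = 1*0 + 1 = 1, q_1 = 1*1 + 0 = 1.
  i=2: a_2=58, p_2 = 58*1 + 0 = 58, q_2 = 58*1 + 1 = 59.
q_2 = 59 > 13, so the last convergent with denominator <= 13 is p_1/q_1 = 1/1.
The closest fraction with denominator <= 13 is either p_1/q_1 or the intermediate fraction (k*p_1 + p_0)/(k*q_1 + q_0) with the largest k >= 1 whose denominator stays <= 13; these approach x as k grows, and every other convergent or intermediate fraction in range is farther away.
Largest k: floor((13 - q_0)/q_1) = floor((13 - 1)/1) = 12.
That gives (12*1 + 0)/(12*1 + 1) = 12/13.
Compare the errors: |x - 1/1| = |58*1 - 1*59|/(59*1) = 1/59, and |x - 12/13| = |58*13 - 12*59|/(59*13) = 46/767.
Cross-multiplying, 1*767 = 767 < 2714 = 46*59, so 1/59 is smaller: the convergent 1/1 is closer to x than 12/13.

1/1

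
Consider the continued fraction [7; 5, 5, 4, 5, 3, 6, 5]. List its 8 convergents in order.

7/1, 36/5, 187/26, 784/109, 4107/571, 13105/1822, 82737/11503, 426790/59337

Using the convergent recurrence p_i = a_i*p_{i-1} + p_{i-2}, q_i = a_i*q_{i-1} + q_{i-2} with p_{-2}=0, p_{-1}=1, q_{-2}=1, q_{-1}=0:
  i=0: a_0=7, p_0 = 7*1 + 0 = 7, q_0 = 7*0 + 1 = 1.
  i=1: a_1=5, p_1 = 5*7 + 1 = 36, q_1 = 5*1 + 0 = 5.
  i=2: a_2=5, p_2 = 5*36 + 7 = 187, q_2 = 5*5 + 1 = 26.
  i=3: a_3=4, p_3 = 4*187 + 36 = 784, q_3 = 4*26 + 5 = 109.
  i=4: a_4=5, p_4 = 5*784 + 187 = 4107, q_4 = 5*109 + 26 = 571.
  i=5: a_5=3, p_5 = 3*4107 + 784 = 13105, q_5 = 3*571 + 109 = 1822.
  i=6: a_6=6, p_6 = 6*13105 + 4107 = 82737, q_6 = 6*1822 + 571 = 11503.
  i=7: a_7=5, p_7 = 5*82737 + 13105 = 426790, q_7 = 5*11503 + 1822 = 59337.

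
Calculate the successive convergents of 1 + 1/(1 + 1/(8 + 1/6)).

1/1, 2/1, 17/9, 104/55

Using the convergent recurrence p_i = a_i*p_{i-1} + p_{i-2}, q_i = a_i*q_{i-1} + q_{i-2} with p_{-2}=0, p_{-1}=1, q_{-2}=1, q_{-1}=0:
  i=0: a_0=1, p_0 = 1*1 + 0 = 1, q_0 = 1*0 + 1 = 1.
  i=1: a_1=1, p_1 = 1*1 + 1 = 2, q_1 = 1*1 + 0 = 1.
  i=2: a_2=8, p_2 = 8*2 + 1 = 17, q_2 = 8*1 + 1 = 9.
  i=3: a_3=6, p_3 = 6*17 + 2 = 104, q_3 = 6*9 + 1 = 55.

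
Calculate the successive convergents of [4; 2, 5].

4/1, 9/2, 49/11

Using the convergent recurrence p_i = a_i*p_{i-1} + p_{i-2}, q_i = a_i*q_{i-1} + q_{i-2} with p_{-2}=0, p_{-1}=1, q_{-2}=1, q_{-1}=0:
  i=0: a_0=4, p_0 = 4*1 + 0 = 4, q_0 = 4*0 + 1 = 1.
  i=1: a_1=2, p_1 = 2*4 + 1 = 9, q_1 = 2*1 + 0 = 2.
  i=2: a_2=5, p_2 = 5*9 + 4 = 49, q_2 = 5*2 + 1 = 11.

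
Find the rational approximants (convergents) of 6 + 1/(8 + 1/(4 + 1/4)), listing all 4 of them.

Using the convergent recurrence p_i = a_i*p_{i-1} + p_{i-2}, q_i = a_i*q_{i-1} + q_{i-2} with p_{-2}=0, p_{-1}=1, q_{-2}=1, q_{-1}=0:
  i=0: a_0=6, p_0 = 6*1 + 0 = 6, q_0 = 6*0 + 1 = 1.
  i=1: a_1=8, p_1 = 8*6 + 1 = 49, q_1 = 8*1 + 0 = 8.
  i=2: a_2=4, p_2 = 4*49 + 6 = 202, q_2 = 4*8 + 1 = 33.
  i=3: a_3=4, p_3 = 4*202 + 49 = 857, q_3 = 4*33 + 8 = 140.

6/1, 49/8, 202/33, 857/140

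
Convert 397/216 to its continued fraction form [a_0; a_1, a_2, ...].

[1; 1, 5, 5, 1, 5]

Run the Euclidean algorithm on 397 and 216; the successive quotients are the partial quotients a_0, a_1, ... (each step inverts the fractional part left over by the previous one):
  397 = 1*216 + 181, so a_0 = 1.
  216 = 1*181 + 35, so a_1 = 1.
  181 = 5*35 + 6, so a_2 = 5.
  35 = 5*6 + 5, so a_3 = 5.
  6 = 1*5 + 1, so a_4 = 1.
  5 = 5*1 + 0, so a_5 = 5.
The remainder reaches 0 after 6 divisions, so the expansion has 6 partial quotients, read off in order.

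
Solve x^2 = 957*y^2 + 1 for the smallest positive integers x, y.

First expand sqrt(957) as a continued fraction. With x_i = (sqrt(957) + m_i)/d_i and (m_0, d_0) = (0, 1): a_0 = floor(sqrt(957)) = 30, since 30^2 = 900 <= 957 < 961 = 31^2.
Iterate m_{i+1} = d_i*a_i - m_i, d_{i+1} = (957 - m_{i+1}^2)/d_i, a_{i+1} = floor((a_0 + m_{i+1})/d_{i+1}):
  m_1 = 1*30 - 0 = 30, d_1 = (957 - 30^2)/1 = 57/1 = 57, a_1 = floor((30 + 30)/57) = 1.
  m_2 = 57*1 - 30 = 27, d_2 = (957 - 27^2)/57 = 228/57 = 4, a_2 = floor((30 + 27)/4) = 14.
  m_3 = 4*14 - 27 = 29, d_3 = (957 - 29^2)/4 = 116/4 = 29, a_3 = floor((30 + 29)/29) = 2.
  m_4 = 29*2 - 29 = 29, d_4 = (957 - 29^2)/29 = 116/29 = 4, a_4 = floor((30 + 29)/4) = 14.
  m_5 = 4*14 - 29 = 27, d_5 = (957 - 27^2)/4 = 228/4 = 57, a_5 = floor((30 + 27)/57) = 1.
  m_6 = 57*1 - 27 = 30, d_6 = (957 - 30^2)/57 = 57/57 = 1, a_6 = floor((30 + 30)/1) = 60.
  m_7 = 1*60 - 30 = 30, d_7 = (957 - 30^2)/1 = 57/1 = 57: (m_7, d_7) = (m_1, d_1) = (30, 57), so from here the quotients repeat a_1, ..., a_6; the period length is 6.
So sqrt(957) = [30; (1, 14, 2, 14, 1, 60)] with period length k = 6.
k is even, so the fundamental solution of x^2 - 957y^2 = 1 is (p_{k-1}, q_{k-1}) = (p_5, q_5); compute convergents through index 5.
Convergents (p_i = a_i*p_{i-1} + p_{i-2}, q_i = a_i*q_{i-1} + q_{i-2} with p_{-2}=0, p_{-1}=1, q_{-2}=1, q_{-1}=0):
  i=0: a_0=30, p_0 = 30*1 + 0 = 30, q_0 = 30*0 + 1 = 1.
  i=1: a_1=1, p_1 = 1*30 + 1 = 31, q_1 = 1*1 + 0 = 1.
  i=2: a_2=14, p_2 = 14*31 + 30 = 464, q_2 = 14*1 + 1 = 15.
  i=3: a_3=2, p_3 = 2*464 + 31 = 959, q_3 = 2*15 + 1 = 31.
  i=4: a_4=14, p_4 = 14*959 + 464 = 13890, q_4 = 14*31 + 15 = 449.
  i=5: a_5=1, p_5 = 1*13890 + 959 = 14849, q_5 = 1*449 + 31 = 480.
Check: 14849^2 - 957*480^2 = 220492801 - 220492800 = 1, so (x, y) = (14849, 480) solves the equation, and by the theorem it is the least positive solution.

(x, y) = (14849, 480)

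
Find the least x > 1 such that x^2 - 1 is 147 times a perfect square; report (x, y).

(x, y) = (97, 8)

First expand sqrt(147) as a continued fraction. With x_i = (sqrt(147) + m_i)/d_i and (m_0, d_0) = (0, 1): a_0 = floor(sqrt(147)) = 12, since 12^2 = 144 <= 147 < 169 = 13^2.
Iterate m_{i+1} = d_i*a_i - m_i, d_{i+1} = (147 - m_{i+1}^2)/d_i, a_{i+1} = floor((a_0 + m_{i+1})/d_{i+1}):
  m_1 = 1*12 - 0 = 12, d_1 = (147 - 12^2)/1 = 3/1 = 3, a_1 = floor((12 + 12)/3) = 8.
  m_2 = 3*8 - 12 = 12, d_2 = (147 - 12^2)/3 = 3/3 = 1, a_2 = floor((12 + 12)/1) = 24.
  m_3 = 1*24 - 12 = 12, d_3 = (147 - 12^2)/1 = 3/1 = 3: (m_3, d_3) = (m_1, d_1) = (12, 3), so from here the quotients repeat a_1, a_2; the period length is 2.
So sqrt(147) = [12; (8, 24)] with period length k = 2.
k is even, so the fundamental solution of x^2 - 147y^2 = 1 is (p_{k-1}, q_{k-1}) = (p_1, q_1); compute convergents through index 1.
Convergents (p_i = a_i*p_{i-1} + p_{i-2}, q_i = a_i*q_{i-1} + q_{i-2} with p_{-2}=0, p_{-1}=1, q_{-2}=1, q_{-1}=0):
  i=0: a_0=12, p_0 = 12*1 + 0 = 12, q_0 = 12*0 + 1 = 1.
  i=1: a_1=8, p_1 = 8*12 + 1 = 97, q_1 = 8*1 + 0 = 8.
Check: 97^2 - 147*8^2 = 9409 - 9408 = 1, so (x, y) = (97, 8) solves the equation, and by the theorem it is the least positive solution.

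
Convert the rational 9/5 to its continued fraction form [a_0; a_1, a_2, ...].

Run the Euclidean algorithm on 9 and 5; the successive quotients are the partial quotients a_0, a_1, ... (each step inverts the fractional part left over by the previous one):
  9 = 1*5 + 4, so a_0 = 1.
  5 = 1*4 + 1, so a_1 = 1.
  4 = 4*1 + 0, so a_2 = 4.
The remainder reaches 0 after 3 divisions, so the expansion has 3 partial quotients, read off in order.

[1; 1, 4]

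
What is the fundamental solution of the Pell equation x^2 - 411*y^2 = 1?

(x, y) = (49730, 2453)

First expand sqrt(411) as a continued fraction. With x_i = (sqrt(411) + m_i)/d_i and (m_0, d_0) = (0, 1): a_0 = floor(sqrt(411)) = 20, since 20^2 = 400 <= 411 < 441 = 21^2.
Iterate m_{i+1} = d_i*a_i - m_i, d_{i+1} = (411 - m_{i+1}^2)/d_i, a_{i+1} = floor((a_0 + m_{i+1})/d_{i+1}):
  m_1 = 1*20 - 0 = 20, d_1 = (411 - 20^2)/1 = 11/1 = 11, a_1 = floor((20 + 20)/11) = 3.
  m_2 = 11*3 - 20 = 13, d_2 = (411 - 13^2)/11 = 242/11 = 22, a_2 = floor((20 + 13)/22) = 1.
  m_3 = 22*1 - 13 = 9, d_3 = (411 - 9^2)/22 = 330/22 = 15, a_3 = floor((20 + 9)/15) = 1.
  m_4 = 15*1 - 9 = 6, d_4 = (411 - 6^2)/15 = 375/15 = 25, a_4 = floor((20 + 6)/25) = 1.
  m_5 = 25*1 - 6 = 19, d_5 = (411 - 19^2)/25 = 50/25 = 2, a_5 = floor((20 + 19)/2) = 19.
  m_6 = 2*19 - 19 = 19, d_6 = (411 - 19^2)/2 = 50/2 = 25, a_6 = floor((20 + 19)/25) = 1.
  m_7 = 25*1 - 19 = 6, d_7 = (411 - 6^2)/25 = 375/25 = 15, a_7 = floor((20 + 6)/15) = 1.
  m_8 = 15*1 - 6 = 9, d_8 = (411 - 9^2)/15 = 330/15 = 22, a_8 = floor((20 + 9)/22) = 1.
  m_9 = 22*1 - 9 = 13, d_9 = (411 - 13^2)/22 = 242/22 = 11, a_9 = floor((20 + 13)/11) = 3.
  m_10 = 11*3 - 13 = 20, d_10 = (411 - 20^2)/11 = 11/11 = 1, a_10 = floor((20 + 20)/1) = 40.
  m_11 = 1*40 - 20 = 20, d_11 = (411 - 20^2)/1 = 11/1 = 11: (m_11, d_11) = (m_1, d_1) = (20, 11), so from here the quotients repeat a_1, ..., a_10; the period length is 10.
So sqrt(411) = [20; (3, 1, 1, 1, 19, 1, 1, 1, 3, 40)] with period length k = 10.
k is even, so the fundamental solution of x^2 - 411y^2 = 1 is (p_{k-1}, q_{k-1}) = (p_9, q_9); compute convergents through index 9.
Convergents (p_i = a_i*p_{i-1} + p_{i-2}, q_i = a_i*q_{i-1} + q_{i-2} with p_{-2}=0, p_{-1}=1, q_{-2}=1, q_{-1}=0):
  i=0: a_0=20, p_0 = 20*1 + 0 = 20, q_0 = 20*0 + 1 = 1.
  i=1: a_1=3, p_1 = 3*20 + 1 = 61, q_1 = 3*1 + 0 = 3.
  i=2: a_2=1, p_2 = 1*61 + 20 = 81, q_2 = 1*3 + 1 = 4.
  i=3: a_3=1, p_3 = 1*81 + 61 = 142, q_3 = 1*4 + 3 = 7.
  i=4: a_4=1, p_4 = 1*142 + 81 = 223, q_4 = 1*7 + 4 = 11.
  i=5: a_5=19, p_5 = 19*223 + 142 = 4379, q_5 = 19*11 + 7 = 216.
  i=6: a_6=1, p_6 = 1*4379 + 223 = 4602, q_6 = 1*216 + 11 = 227.
  i=7: a_7=1, p_7 = 1*4602 + 4379 = 8981, q_7 = 1*227 + 216 = 443.
  i=8: a_8=1, p_8 = 1*8981 + 4602 = 13583, q_8 = 1*443 + 227 = 670.
  i=9: a_9=3, p_9 = 3*13583 + 8981 = 49730, q_9 = 3*670 + 443 = 2453.
Check: 49730^2 - 411*2453^2 = 2473072900 - 2473072899 = 1, so (x, y) = (49730, 2453) solves the equation, and by the theorem it is the least positive solution.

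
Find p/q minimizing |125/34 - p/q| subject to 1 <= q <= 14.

11/3

Expand x = 125/34 as a continued fraction with the Euclidean algorithm:
  125 = 3*34 + 23, so a_0 = 3.
  34 = 1*23 + 11, so a_1 = 1.
  23 = 2*11 + 1, so a_2 = 2.
  11 = 11*1 + 0, so a_3 = 11.
so x = [3; 1, 2, 11].
Convergents (p_i = a_i*p_{i-1} + p_{i-2}, q_i = a_i*q_{i-1} + q_{i-2} with p_{-2}=0, p_{-1}=1, q_{-2}=1, q_{-1}=0), until the denominator exceeds 14:
  i=0: a_0=3, p_0 = 3*1 + 0 = 3, q_0 = 3*0 + 1 = 1.
  i=1: a_1=1, p_1 = 1*3 + 1 = 4, q_1 = 1*1 + 0 = 1.
  i=2: a_2=2, p_2 = 2*4 + 3 = 11, q_2 = 2*1 + 1 = 3.
  i=3: a_3=11, p_3 = 11*11 + 4 = 125, q_3 = 11*3 + 1 = 34.
q_3 = 34 > 14, so the last convergent with denominator <= 14 is p_2/q_2 = 11/3.
The closest fraction with denominator <= 14 is either p_2/q_2 or the intermediate fraction (k*p_2 + p_1)/(k*q_2 + q_1) with the largest k >= 1 whose denominator stays <= 14; these approach x as k grows, and every other convergent or intermediate fraction in range is farther away.
Largest k: floor((14 - q_1)/q_2) = floor((14 - 1)/3) = 4.
That gives (4*11 + 4)/(4*3 + 1) = 48/13.
Compare the errors: |x - 11/3| = |125*3 - 11*34|/(34*3) = 1/102, and |x - 48/13| = |125*13 - 48*34|/(34*13) = 7/442.
Cross-multiplying, 1*442 = 442 < 714 = 7*102, so 1/102 is smaller: the convergent 11/3 is closer to x than 48/13.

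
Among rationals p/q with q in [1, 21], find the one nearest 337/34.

109/11

Expand x = 337/34 as a continued fraction with the Euclidean algorithm:
  337 = 9*34 + 31, so a_0 = 9.
  34 = 1*31 + 3, so a_1 = 1.
  31 = 10*3 + 1, so a_2 = 10.
  3 = 3*1 + 0, so a_3 = 3.
so x = [9; 1, 10, 3].
Convergents (p_i = a_i*p_{i-1} + p_{i-2}, q_i = a_i*q_{i-1} + q_{i-2} with p_{-2}=0, p_{-1}=1, q_{-2}=1, q_{-1}=0), until the denominator exceeds 21:
  i=0: a_0=9, p_0 = 9*1 + 0 = 9, q_0 = 9*0 + 1 = 1.
  i=1: a_1=1, p_1 = 1*9 + 1 = 10, q_1 = 1*1 + 0 = 1.
  i=2: a_2=10, p_2 = 10*10 + 9 = 109, q_2 = 10*1 + 1 = 11.
  i=3: a_3=3, p_3 = 3*109 + 10 = 337, q_3 = 3*11 + 1 = 34.
q_3 = 34 > 21, so the last convergent with denominator <= 21 is p_2/q_2 = 109/11.
The closest fraction with denominator <= 21 is either p_2/q_2 or the intermediate fraction (k*p_2 + p_1)/(k*q_2 + q_1) with the largest k >= 1 whose denominator stays <= 21; these approach x as k grows, and every other convergent or intermediate fraction in range is farther away.
Largest k: floor((21 - q_1)/q_2) = floor((21 - 1)/11) = 1.
That gives (1*109 + 10)/(1*11 + 1) = 119/12.
Compare the errors: |x - 109/11| = |337*11 - 109*34|/(34*11) = 1/374, and |x - 119/12| = |337*12 - 119*34|/(34*12) = 2/408.
Cross-multiplying, 1*408 = 408 < 748 = 2*374, so 1/374 is smaller: the convergent 109/11 is closer to x than 119/12.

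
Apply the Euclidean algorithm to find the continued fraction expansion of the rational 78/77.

[1; 77]

Run the Euclidean algorithm on 78 and 77; the successive quotients are the partial quotients a_0, a_1, ... (each step inverts the fractional part left over by the previous one):
  78 = 1*77 + 1, so a_0 = 1.
  77 = 77*1 + 0, so a_1 = 77.
The remainder reaches 0 after 2 divisions, so the expansion has 2 partial quotients, read off in order.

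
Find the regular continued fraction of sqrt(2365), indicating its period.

[48; (1, 1, 1, 2, 2, 8, 2, 2, 1, 1, 1, 96)]

Write x_i = (sqrt(2365) + m_i)/d_i with (m_0, d_0) = (0, 1). a_0 = floor(sqrt(2365)) = 48, since 48^2 = 2304 <= 2365 < 2401 = 49^2.
Iterate m_{i+1} = d_i*a_i - m_i, d_{i+1} = (2365 - m_{i+1}^2)/d_i, a_{i+1} = floor((a_0 + m_{i+1})/d_{i+1}):
  m_1 = 1*48 - 0 = 48, d_1 = (2365 - 48^2)/1 = 61/1 = 61, a_1 = floor((48 + 48)/61) = 1.
  m_2 = 61*1 - 48 = 13, d_2 = (2365 - 13^2)/61 = 2196/61 = 36, a_2 = floor((48 + 13)/36) = 1.
  m_3 = 36*1 - 13 = 23, d_3 = (2365 - 23^2)/36 = 1836/36 = 51, a_3 = floor((48 + 23)/51) = 1.
  m_4 = 51*1 - 23 = 28, d_4 = (2365 - 28^2)/51 = 1581/51 = 31, a_4 = floor((48 + 28)/31) = 2.
  m_5 = 31*2 - 28 = 34, d_5 = (2365 - 34^2)/31 = 1209/31 = 39, a_5 = floor((48 + 34)/39) = 2.
  m_6 = 39*2 - 34 = 44, d_6 = (2365 - 44^2)/39 = 429/39 = 11, a_6 = floor((48 + 44)/11) = 8.
  m_7 = 11*8 - 44 = 44, d_7 = (2365 - 44^2)/11 = 429/11 = 39, a_7 = floor((48 + 44)/39) = 2.
  m_8 = 39*2 - 44 = 34, d_8 = (2365 - 34^2)/39 = 1209/39 = 31, a_8 = floor((48 + 34)/31) = 2.
  m_9 = 31*2 - 34 = 28, d_9 = (2365 - 28^2)/31 = 1581/31 = 51, a_9 = floor((48 + 28)/51) = 1.
  m_10 = 51*1 - 28 = 23, d_10 = (2365 - 23^2)/51 = 1836/51 = 36, a_10 = floor((48 + 23)/36) = 1.
  m_11 = 36*1 - 23 = 13, d_11 = (2365 - 13^2)/36 = 2196/36 = 61, a_11 = floor((48 + 13)/61) = 1.
  m_12 = 61*1 - 13 = 48, d_12 = (2365 - 48^2)/61 = 61/61 = 1, a_12 = floor((48 + 48)/1) = 96.
  m_13 = 1*96 - 48 = 48, d_13 = (2365 - 48^2)/1 = 61/1 = 61: (m_13, d_13) = (m_1, d_1) = (48, 61), so from here the quotients repeat a_1, ..., a_12; the period length is 12.
Hence the expansion of sqrt(2365) is a_0 = 48 followed by the repeating block 1, 1, 1, 2, 2, 8, 2, 2, 1, 1, 1, 96 (period 12).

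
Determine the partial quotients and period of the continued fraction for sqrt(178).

Write x_i = (sqrt(178) + m_i)/d_i with (m_0, d_0) = (0, 1). a_0 = floor(sqrt(178)) = 13, since 13^2 = 169 <= 178 < 196 = 14^2.
Iterate m_{i+1} = d_i*a_i - m_i, d_{i+1} = (178 - m_{i+1}^2)/d_i, a_{i+1} = floor((a_0 + m_{i+1})/d_{i+1}):
  m_1 = 1*13 - 0 = 13, d_1 = (178 - 13^2)/1 = 9/1 = 9, a_1 = floor((13 + 13)/9) = 2.
  m_2 = 9*2 - 13 = 5, d_2 = (178 - 5^2)/9 = 153/9 = 17, a_2 = floor((13 + 5)/17) = 1.
  m_3 = 17*1 - 5 = 12, d_3 = (178 - 12^2)/17 = 34/17 = 2, a_3 = floor((13 + 12)/2) = 12.
  m_4 = 2*12 - 12 = 12, d_4 = (178 - 12^2)/2 = 34/2 = 17, a_4 = floor((13 + 12)/17) = 1.
  m_5 = 17*1 - 12 = 5, d_5 = (178 - 5^2)/17 = 153/17 = 9, a_5 = floor((13 + 5)/9) = 2.
  m_6 = 9*2 - 5 = 13, d_6 = (178 - 13^2)/9 = 9/9 = 1, a_6 = floor((13 + 13)/1) = 26.
  m_7 = 1*26 - 13 = 13, d_7 = (178 - 13^2)/1 = 9/1 = 9: (m_7, d_7) = (m_1, d_1) = (13, 9), so from here the quotients repeat a_1, ..., a_6; the period length is 6.
Hence the expansion of sqrt(178) is a_0 = 13 followed by the repeating block 2, 1, 12, 1, 2, 26 (period 6).

[13; (2, 1, 12, 1, 2, 26)]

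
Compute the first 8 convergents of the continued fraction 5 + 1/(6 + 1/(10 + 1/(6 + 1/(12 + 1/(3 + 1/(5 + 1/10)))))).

5/1, 31/6, 315/61, 1921/372, 23367/4525, 72022/13947, 383477/74260, 3906792/756547

Using the convergent recurrence p_i = a_i*p_{i-1} + p_{i-2}, q_i = a_i*q_{i-1} + q_{i-2} with p_{-2}=0, p_{-1}=1, q_{-2}=1, q_{-1}=0:
  i=0: a_0=5, p_0 = 5*1 + 0 = 5, q_0 = 5*0 + 1 = 1.
  i=1: a_1=6, p_1 = 6*5 + 1 = 31, q_1 = 6*1 + 0 = 6.
  i=2: a_2=10, p_2 = 10*31 + 5 = 315, q_2 = 10*6 + 1 = 61.
  i=3: a_3=6, p_3 = 6*315 + 31 = 1921, q_3 = 6*61 + 6 = 372.
  i=4: a_4=12, p_4 = 12*1921 + 315 = 23367, q_4 = 12*372 + 61 = 4525.
  i=5: a_5=3, p_5 = 3*23367 + 1921 = 72022, q_5 = 3*4525 + 372 = 13947.
  i=6: a_6=5, p_6 = 5*72022 + 23367 = 383477, q_6 = 5*13947 + 4525 = 74260.
  i=7: a_7=10, p_7 = 10*383477 + 72022 = 3906792, q_7 = 10*74260 + 13947 = 756547.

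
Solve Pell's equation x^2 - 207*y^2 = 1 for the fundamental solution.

(x, y) = (1151, 80)

First expand sqrt(207) as a continued fraction. With x_i = (sqrt(207) + m_i)/d_i and (m_0, d_0) = (0, 1): a_0 = floor(sqrt(207)) = 14, since 14^2 = 196 <= 207 < 225 = 15^2.
Iterate m_{i+1} = d_i*a_i - m_i, d_{i+1} = (207 - m_{i+1}^2)/d_i, a_{i+1} = floor((a_0 + m_{i+1})/d_{i+1}):
  m_1 = 1*14 - 0 = 14, d_1 = (207 - 14^2)/1 = 11/1 = 11, a_1 = floor((14 + 14)/11) = 2.
  m_2 = 11*2 - 14 = 8, d_2 = (207 - 8^2)/11 = 143/11 = 13, a_2 = floor((14 + 8)/13) = 1.
  m_3 = 13*1 - 8 = 5, d_3 = (207 - 5^2)/13 = 182/13 = 14, a_3 = floor((14 + 5)/14) = 1.
  m_4 = 14*1 - 5 = 9, d_4 = (207 - 9^2)/14 = 126/14 = 9, a_4 = floor((14 + 9)/9) = 2.
  m_5 = 9*2 - 9 = 9, d_5 = (207 - 9^2)/9 = 126/9 = 14, a_5 = floor((14 + 9)/14) = 1.
  m_6 = 14*1 - 9 = 5, d_6 = (207 - 5^2)/14 = 182/14 = 13, a_6 = floor((14 + 5)/13) = 1.
  m_7 = 13*1 - 5 = 8, d_7 = (207 - 8^2)/13 = 143/13 = 11, a_7 = floor((14 + 8)/11) = 2.
  m_8 = 11*2 - 8 = 14, d_8 = (207 - 14^2)/11 = 11/11 = 1, a_8 = floor((14 + 14)/1) = 28.
  m_9 = 1*28 - 14 = 14, d_9 = (207 - 14^2)/1 = 11/1 = 11: (m_9, d_9) = (m_1, d_1) = (14, 11), so from here the quotients repeat a_1, ..., a_8; the period length is 8.
So sqrt(207) = [14; (2, 1, 1, 2, 1, 1, 2, 28)] with period length k = 8.
k is even, so the fundamental solution of x^2 - 207y^2 = 1 is (p_{k-1}, q_{k-1}) = (p_7, q_7); compute convergents through index 7.
Convergents (p_i = a_i*p_{i-1} + p_{i-2}, q_i = a_i*q_{i-1} + q_{i-2} with p_{-2}=0, p_{-1}=1, q_{-2}=1, q_{-1}=0):
  i=0: a_0=14, p_0 = 14*1 + 0 = 14, q_0 = 14*0 + 1 = 1.
  i=1: a_1=2, p_1 = 2*14 + 1 = 29, q_1 = 2*1 + 0 = 2.
  i=2: a_2=1, p_2 = 1*29 + 14 = 43, q_2 = 1*2 + 1 = 3.
  i=3: a_3=1, p_3 = 1*43 + 29 = 72, q_3 = 1*3 + 2 = 5.
  i=4: a_4=2, p_4 = 2*72 + 43 = 187, q_4 = 2*5 + 3 = 13.
  i=5: a_5=1, p_5 = 1*187 + 72 = 259, q_5 = 1*13 + 5 = 18.
  i=6: a_6=1, p_6 = 1*259 + 187 = 446, q_6 = 1*18 + 13 = 31.
  i=7: a_7=2, p_7 = 2*446 + 259 = 1151, q_7 = 2*31 + 18 = 80.
Check: 1151^2 - 207*80^2 = 1324801 - 1324800 = 1, so (x, y) = (1151, 80) solves the equation, and by the theorem it is the least positive solution.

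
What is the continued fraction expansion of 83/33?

[2; 1, 1, 16]

Run the Euclidean algorithm on 83 and 33; the successive quotients are the partial quotients a_0, a_1, ... (each step inverts the fractional part left over by the previous one):
  83 = 2*33 + 17, so a_0 = 2.
  33 = 1*17 + 16, so a_1 = 1.
  17 = 1*16 + 1, so a_2 = 1.
  16 = 16*1 + 0, so a_3 = 16.
The remainder reaches 0 after 4 divisions, so the expansion has 4 partial quotients, read off in order.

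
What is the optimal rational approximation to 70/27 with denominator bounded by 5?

Expand x = 70/27 as a continued fraction with the Euclidean algorithm:
  70 = 2*27 + 16, so a_0 = 2.
  27 = 1*16 + 11, so a_1 = 1.
  16 = 1*11 + 5, so a_2 = 1.
  11 = 2*5 + 1, so a_3 = 2.
  5 = 5*1 + 0, so a_4 = 5.
so x = [2; 1, 1, 2, 5].
Convergents (p_i = a_i*p_{i-1} + p_{i-2}, q_i = a_i*q_{i-1} + q_{i-2} with p_{-2}=0, p_{-1}=1, q_{-2}=1, q_{-1}=0), until the denominator exceeds 5:
  i=0: a_0=2, p_0 = 2*1 + 0 = 2, q_0 = 2*0 + 1 = 1.
  i=1: a_1=1, p_1 = 1*2 + 1 = 3, q_1 = 1*1 + 0 = 1.
  i=2: a_2=1, p_2 = 1*3 + 2 = 5, q_2 = 1*1 + 1 = 2.
  i=3: a_3=2, p_3 = 2*5 + 3 = 13, q_3 = 2*2 + 1 = 5.
  i=4: a_4=5, p_4 = 5*13 + 5 = 70, q_4 = 5*5 + 2 = 27.
q_4 = 27 > 5, so the last convergent with denominator <= 5 is p_3/q_3 = 13/5.
The closest fraction with denominator <= 5 is either p_3/q_3 or the intermediate fraction (k*p_3 + p_2)/(k*q_3 + q_2) with the largest k >= 1 whose denominator stays <= 5; these approach x as k grows, and every other convergent or intermediate fraction in range is farther away.
Largest k: floor((5 - q_2)/q_3) = floor((5 - 2)/5) = 0.
Since k = 0, no intermediate fraction beyond p_3/q_3 has denominator <= 5, so the convergent 13/5 is the closest (its error is |70*5 - 13*27|/(27*5) = 1/135).

13/5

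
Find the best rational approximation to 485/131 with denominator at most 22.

37/10

Expand x = 485/131 as a continued fraction with the Euclidean algorithm:
  485 = 3*131 + 92, so a_0 = 3.
  131 = 1*92 + 39, so a_1 = 1.
  92 = 2*39 + 14, so a_2 = 2.
  39 = 2*14 + 11, so a_3 = 2.
  14 = 1*11 + 3, so a_4 = 1.
  11 = 3*3 + 2, so a_5 = 3.
  3 = 1*2 + 1, so a_6 = 1.
  2 = 2*1 + 0, so a_7 = 2.
so x = [3; 1, 2, 2, 1, 3, 1, 2].
Convergents (p_i = a_i*p_{i-1} + p_{i-2}, q_i = a_i*q_{i-1} + q_{i-2} with p_{-2}=0, p_{-1}=1, q_{-2}=1, q_{-1}=0), until the denominator exceeds 22:
  i=0: a_0=3, p_0 = 3*1 + 0 = 3, q_0 = 3*0 + 1 = 1.
  i=1: a_1=1, p_1 = 1*3 + 1 = 4, q_1 = 1*1 + 0 = 1.
  i=2: a_2=2, p_2 = 2*4 + 3 = 11, q_2 = 2*1 + 1 = 3.
  i=3: a_3=2, p_3 = 2*11 + 4 = 26, q_3 = 2*3 + 1 = 7.
  i=4: a_4=1, p_4 = 1*26 + 11 = 37, q_4 = 1*7 + 3 = 10.
  i=5: a_5=3, p_5 = 3*37 + 26 = 137, q_5 = 3*10 + 7 = 37.
q_5 = 37 > 22, so the last convergent with denominator <= 22 is p_4/q_4 = 37/10.
The closest fraction with denominator <= 22 is either p_4/q_4 or the intermediate fraction (k*p_4 + p_3)/(k*q_4 + q_3) with the largest k >= 1 whose denominator stays <= 22; these approach x as k grows, and every other convergent or intermediate fraction in range is farther away.
Largest k: floor((22 - q_3)/q_4) = floor((22 - 7)/10) = 1.
That gives (1*37 + 26)/(1*10 + 7) = 63/17.
Compare the errors: |x - 37/10| = |485*10 - 37*131|/(131*10) = 3/1310, and |x - 63/17| = |485*17 - 63*131|/(131*17) = 8/2227.
Cross-multiplying, 3*2227 = 6681 < 10480 = 8*1310, so 3/1310 is smaller: the convergent 37/10 is closer to x than 63/17.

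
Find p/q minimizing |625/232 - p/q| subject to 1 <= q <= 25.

Expand x = 625/232 as a continued fraction with the Euclidean algorithm:
  625 = 2*232 + 161, so a_0 = 2.
  232 = 1*161 + 71, so a_1 = 1.
  161 = 2*71 + 19, so a_2 = 2.
  71 = 3*19 + 14, so a_3 = 3.
  19 = 1*14 + 5, so a_4 = 1.
  14 = 2*5 + 4, so a_5 = 2.
  5 = 1*4 + 1, so a_6 = 1.
  4 = 4*1 + 0, so a_7 = 4.
so x = [2; 1, 2, 3, 1, 2, 1, 4].
Convergents (p_i = a_i*p_{i-1} + p_{i-2}, q_i = a_i*q_{i-1} + q_{i-2} with p_{-2}=0, p_{-1}=1, q_{-2}=1, q_{-1}=0), until the denominator exceeds 25:
  i=0: a_0=2, p_0 = 2*1 + 0 = 2, q_0 = 2*0 + 1 = 1.
  i=1: a_1=1, p_1 = 1*2 + 1 = 3, q_1 = 1*1 + 0 = 1.
  i=2: a_2=2, p_2 = 2*3 + 2 = 8, q_2 = 2*1 + 1 = 3.
  i=3: a_3=3, p_3 = 3*8 + 3 = 27, q_3 = 3*3 + 1 = 10.
  i=4: a_4=1, p_4 = 1*27 + 8 = 35, q_4 = 1*10 + 3 = 13.
  i=5: a_5=2, p_5 = 2*35 + 27 = 97, q_5 = 2*13 + 10 = 36.
q_5 = 36 > 25, so the last convergent with denominator <= 25 is p_4/q_4 = 35/13.
The closest fraction with denominator <= 25 is either p_4/q_4 or the intermediate fraction (k*p_4 + p_3)/(k*q_4 + q_3) with the largest k >= 1 whose denominator stays <= 25; these approach x as k grows, and every other convergent or intermediate fraction in range is farther away.
Largest k: floor((25 - q_3)/q_4) = floor((25 - 10)/13) = 1.
That gives (1*35 + 27)/(1*13 + 10) = 62/23.
Compare the errors: |x - 35/13| = |625*13 - 35*232|/(232*13) = 5/3016, and |x - 62/23| = |625*23 - 62*232|/(232*23) = 9/5336.
Cross-multiplying, 5*5336 = 26680 < 27144 = 9*3016, so 5/3016 is smaller: the convergent 35/13 is closer to x than 62/23.

35/13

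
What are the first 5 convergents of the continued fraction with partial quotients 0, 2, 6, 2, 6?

0/1, 1/2, 6/13, 13/28, 84/181

Using the convergent recurrence p_i = a_i*p_{i-1} + p_{i-2}, q_i = a_i*q_{i-1} + q_{i-2} with p_{-2}=0, p_{-1}=1, q_{-2}=1, q_{-1}=0:
  i=0: a_0=0, p_0 = 0*1 + 0 = 0, q_0 = 0*0 + 1 = 1.
  i=1: a_1=2, p_1 = 2*0 + 1 = 1, q_1 = 2*1 + 0 = 2.
  i=2: a_2=6, p_2 = 6*1 + 0 = 6, q_2 = 6*2 + 1 = 13.
  i=3: a_3=2, p_3 = 2*6 + 1 = 13, q_3 = 2*13 + 2 = 28.
  i=4: a_4=6, p_4 = 6*13 + 6 = 84, q_4 = 6*28 + 13 = 181.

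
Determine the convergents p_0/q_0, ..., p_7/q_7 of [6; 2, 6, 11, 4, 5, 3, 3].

6/1, 13/2, 84/13, 937/145, 3832/593, 20097/3110, 64123/9923, 212466/32879

Using the convergent recurrence p_i = a_i*p_{i-1} + p_{i-2}, q_i = a_i*q_{i-1} + q_{i-2} with p_{-2}=0, p_{-1}=1, q_{-2}=1, q_{-1}=0:
  i=0: a_0=6, p_0 = 6*1 + 0 = 6, q_0 = 6*0 + 1 = 1.
  i=1: a_1=2, p_1 = 2*6 + 1 = 13, q_1 = 2*1 + 0 = 2.
  i=2: a_2=6, p_2 = 6*13 + 6 = 84, q_2 = 6*2 + 1 = 13.
  i=3: a_3=11, p_3 = 11*84 + 13 = 937, q_3 = 11*13 + 2 = 145.
  i=4: a_4=4, p_4 = 4*937 + 84 = 3832, q_4 = 4*145 + 13 = 593.
  i=5: a_5=5, p_5 = 5*3832 + 937 = 20097, q_5 = 5*593 + 145 = 3110.
  i=6: a_6=3, p_6 = 3*20097 + 3832 = 64123, q_6 = 3*3110 + 593 = 9923.
  i=7: a_7=3, p_7 = 3*64123 + 20097 = 212466, q_7 = 3*9923 + 3110 = 32879.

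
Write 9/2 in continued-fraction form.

[4; 2]

Run the Euclidean algorithm on 9 and 2; the successive quotients are the partial quotients a_0, a_1, ... (each step inverts the fractional part left over by the previous one):
  9 = 4*2 + 1, so a_0 = 4.
  2 = 2*1 + 0, so a_1 = 2.
The remainder reaches 0 after 2 divisions, so the expansion has 2 partial quotients, read off in order.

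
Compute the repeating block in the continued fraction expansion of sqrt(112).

[10; (1, 1, 2, 1, 1, 20)]

Write x_i = (sqrt(112) + m_i)/d_i with (m_0, d_0) = (0, 1). a_0 = floor(sqrt(112)) = 10, since 10^2 = 100 <= 112 < 121 = 11^2.
Iterate m_{i+1} = d_i*a_i - m_i, d_{i+1} = (112 - m_{i+1}^2)/d_i, a_{i+1} = floor((a_0 + m_{i+1})/d_{i+1}):
  m_1 = 1*10 - 0 = 10, d_1 = (112 - 10^2)/1 = 12/1 = 12, a_1 = floor((10 + 10)/12) = 1.
  m_2 = 12*1 - 10 = 2, d_2 = (112 - 2^2)/12 = 108/12 = 9, a_2 = floor((10 + 2)/9) = 1.
  m_3 = 9*1 - 2 = 7, d_3 = (112 - 7^2)/9 = 63/9 = 7, a_3 = floor((10 + 7)/7) = 2.
  m_4 = 7*2 - 7 = 7, d_4 = (112 - 7^2)/7 = 63/7 = 9, a_4 = floor((10 + 7)/9) = 1.
  m_5 = 9*1 - 7 = 2, d_5 = (112 - 2^2)/9 = 108/9 = 12, a_5 = floor((10 + 2)/12) = 1.
  m_6 = 12*1 - 2 = 10, d_6 = (112 - 10^2)/12 = 12/12 = 1, a_6 = floor((10 + 10)/1) = 20.
  m_7 = 1*20 - 10 = 10, d_7 = (112 - 10^2)/1 = 12/1 = 12: (m_7, d_7) = (m_1, d_1) = (10, 12), so from here the quotients repeat a_1, ..., a_6; the period length is 6.
Hence the expansion of sqrt(112) is a_0 = 10 followed by the repeating block 1, 1, 2, 1, 1, 20 (period 6).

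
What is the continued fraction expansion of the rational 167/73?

[2; 3, 2, 10]

Run the Euclidean algorithm on 167 and 73; the successive quotients are the partial quotients a_0, a_1, ... (each step inverts the fractional part left over by the previous one):
  167 = 2*73 + 21, so a_0 = 2.
  73 = 3*21 + 10, so a_1 = 3.
  21 = 2*10 + 1, so a_2 = 2.
  10 = 10*1 + 0, so a_3 = 10.
The remainder reaches 0 after 4 divisions, so the expansion has 4 partial quotients, read off in order.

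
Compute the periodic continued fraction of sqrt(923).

[30; (2, 1, 1, 1, 2, 60)]

Write x_i = (sqrt(923) + m_i)/d_i with (m_0, d_0) = (0, 1). a_0 = floor(sqrt(923)) = 30, since 30^2 = 900 <= 923 < 961 = 31^2.
Iterate m_{i+1} = d_i*a_i - m_i, d_{i+1} = (923 - m_{i+1}^2)/d_i, a_{i+1} = floor((a_0 + m_{i+1})/d_{i+1}):
  m_1 = 1*30 - 0 = 30, d_1 = (923 - 30^2)/1 = 23/1 = 23, a_1 = floor((30 + 30)/23) = 2.
  m_2 = 23*2 - 30 = 16, d_2 = (923 - 16^2)/23 = 667/23 = 29, a_2 = floor((30 + 16)/29) = 1.
  m_3 = 29*1 - 16 = 13, d_3 = (923 - 13^2)/29 = 754/29 = 26, a_3 = floor((30 + 13)/26) = 1.
  m_4 = 26*1 - 13 = 13, d_4 = (923 - 13^2)/26 = 754/26 = 29, a_4 = floor((30 + 13)/29) = 1.
  m_5 = 29*1 - 13 = 16, d_5 = (923 - 16^2)/29 = 667/29 = 23, a_5 = floor((30 + 16)/23) = 2.
  m_6 = 23*2 - 16 = 30, d_6 = (923 - 30^2)/23 = 23/23 = 1, a_6 = floor((30 + 30)/1) = 60.
  m_7 = 1*60 - 30 = 30, d_7 = (923 - 30^2)/1 = 23/1 = 23: (m_7, d_7) = (m_1, d_1) = (30, 23), so from here the quotients repeat a_1, ..., a_6; the period length is 6.
Hence the expansion of sqrt(923) is a_0 = 30 followed by the repeating block 2, 1, 1, 1, 2, 60 (period 6).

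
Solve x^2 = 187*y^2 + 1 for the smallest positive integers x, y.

First expand sqrt(187) as a continued fraction. With x_i = (sqrt(187) + m_i)/d_i and (m_0, d_0) = (0, 1): a_0 = floor(sqrt(187)) = 13, since 13^2 = 169 <= 187 < 196 = 14^2.
Iterate m_{i+1} = d_i*a_i - m_i, d_{i+1} = (187 - m_{i+1}^2)/d_i, a_{i+1} = floor((a_0 + m_{i+1})/d_{i+1}):
  m_1 = 1*13 - 0 = 13, d_1 = (187 - 13^2)/1 = 18/1 = 18, a_1 = floor((13 + 13)/18) = 1.
  m_2 = 18*1 - 13 = 5, d_2 = (187 - 5^2)/18 = 162/18 = 9, a_2 = floor((13 + 5)/9) = 2.
  m_3 = 9*2 - 5 = 13, d_3 = (187 - 13^2)/9 = 18/9 = 2, a_3 = floor((13 + 13)/2) = 13.
  m_4 = 2*13 - 13 = 13, d_4 = (187 - 13^2)/2 = 18/2 = 9, a_4 = floor((13 + 13)/9) = 2.
  m_5 = 9*2 - 13 = 5, d_5 = (187 - 5^2)/9 = 162/9 = 18, a_5 = floor((13 + 5)/18) = 1.
  m_6 = 18*1 - 5 = 13, d_6 = (187 - 13^2)/18 = 18/18 = 1, a_6 = floor((13 + 13)/1) = 26.
  m_7 = 1*26 - 13 = 13, d_7 = (187 - 13^2)/1 = 18/1 = 18: (m_7, d_7) = (m_1, d_1) = (13, 18), so from here the quotients repeat a_1, ..., a_6; the period length is 6.
So sqrt(187) = [13; (1, 2, 13, 2, 1, 26)] with period length k = 6.
k is even, so the fundamental solution of x^2 - 187y^2 = 1 is (p_{k-1}, q_{k-1}) = (p_5, q_5); compute convergents through index 5.
Convergents (p_i = a_i*p_{i-1} + p_{i-2}, q_i = a_i*q_{i-1} + q_{i-2} with p_{-2}=0, p_{-1}=1, q_{-2}=1, q_{-1}=0):
  i=0: a_0=13, p_0 = 13*1 + 0 = 13, q_0 = 13*0 + 1 = 1.
  i=1: a_1=1, p_1 = 1*13 + 1 = 14, q_1 = 1*1 + 0 = 1.
  i=2: a_2=2, p_2 = 2*14 + 13 = 41, q_2 = 2*1 + 1 = 3.
  i=3: a_3=13, p_3 = 13*41 + 14 = 547, q_3 = 13*3 + 1 = 40.
  i=4: a_4=2, p_4 = 2*547 + 41 = 1135, q_4 = 2*40 + 3 = 83.
  i=5: a_5=1, p_5 = 1*1135 + 547 = 1682, q_5 = 1*83 + 40 = 123.
Check: 1682^2 - 187*123^2 = 2829124 - 2829123 = 1, so (x, y) = (1682, 123) solves the equation, and by the theorem it is the least positive solution.

(x, y) = (1682, 123)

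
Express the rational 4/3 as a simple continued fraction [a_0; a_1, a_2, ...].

Run the Euclidean algorithm on 4 and 3; the successive quotients are the partial quotients a_0, a_1, ... (each step inverts the fractional part left over by the previous one):
  4 = 1*3 + 1, so a_0 = 1.
  3 = 3*1 + 0, so a_1 = 3.
The remainder reaches 0 after 2 divisions, so the expansion has 2 partial quotients, read off in order.

[1; 3]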